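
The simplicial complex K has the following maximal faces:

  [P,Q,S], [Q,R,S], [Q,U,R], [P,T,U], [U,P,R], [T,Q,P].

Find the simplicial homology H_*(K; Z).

H_0 ≅ Z,  H_1 ≅ Z,  H_2 = 0.

Order the vertices as P < Q < R < S < T < U. Listing each simplex with vertices in this order, K has dimension 2 with simplices:

  0-simplices (6): P, Q, R, S, T, U
  1-simplices (12): PQ, PR, PS, PT, PU, QR, QS, QT, QU, RS, RU, TU
  2-simplices (6): PQS, PQT, PRU, PTU, QRS, QRU

giving chain groups C_0 ≅ Z^6, C_1 ≅ Z^12, C_2 ≅ Z^6.

Boundary ∂_1: C_1 → C_0 sends each edge [p,q] (with p < q) to q − p. For instance
  ∂PU = U − P.
This gives a 6×12 integer matrix of rank 5; reducing to Smith normal form yields diagonal entries (1,1,1,1,1).

The boundary map ∂_2: C_2 → C_1 sends each 2-simplex [p,q,r] to [q,r] − [p,r] + [p,q]. For instance
  ∂PQT = QT − PT + PQ,
  ∂PRU = RU − PU + PR.
The 12×6 boundary matrix has rank 6 and Smith normal form diag(1,1,1,1,1,1).

From H_k ≅ ker(∂_k) / im(∂_{k+1}) we obtain:

  H_0: rank C_0 − rank ∂_1 = 6 − 5 = 1, and the invariant factors of ∂_1 are all 1, so H_0 ≅ Z.
  H_1: rank ker ∂_1 − rank ∂_2 = (12 − 5) − 6 = 1, and the invariant factors of ∂_2 are all 1, so H_1 ≅ Z.
  H_2: rank ker ∂_2 − rank ∂_3 = (6 − 6) − 0 = 0, and there is no ∂_3, so H_2 ≅ 0.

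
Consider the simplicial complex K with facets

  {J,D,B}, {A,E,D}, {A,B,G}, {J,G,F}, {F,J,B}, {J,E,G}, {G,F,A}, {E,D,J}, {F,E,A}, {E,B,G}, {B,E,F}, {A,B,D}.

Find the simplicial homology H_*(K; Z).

K has 7 vertices, 18 edges, 12 triangles.
rank ∂_0 = 0, rank ∂_1 = 6 ⇒ b_0 = 7 − 0 − 6 = 1; all invariant factors of ∂_1 are 1 so no torsion. So H_0 = Z.
rank ∂_1 = 6, rank ∂_2 = 12 ⇒ b_1 = 18 − 6 − 12 = 0; ∂_2 has invariant factor(s) [2] giving torsion. So H_1 = Z/2.
rank ∂_2 = 12, rank ∂_3 = 0 ⇒ b_2 = 12 − 12 − 0 = 0. So H_2 = 0.

H_0 ≅ Z,  H_1 ≅ Z/2,  H_2 = 0.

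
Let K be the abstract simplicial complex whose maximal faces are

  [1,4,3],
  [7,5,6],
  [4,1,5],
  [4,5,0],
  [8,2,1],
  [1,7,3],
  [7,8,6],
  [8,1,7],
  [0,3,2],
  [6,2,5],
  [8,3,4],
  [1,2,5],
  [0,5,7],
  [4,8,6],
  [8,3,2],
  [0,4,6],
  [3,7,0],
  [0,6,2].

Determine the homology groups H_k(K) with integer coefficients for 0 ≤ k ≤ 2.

Order the vertices as 0 < 1 < 2 < 3 < 4 < 5 < 6 < 7 < 8. Listing each simplex with vertices in this order, K has dimension 2 with simplices:

  0-simplices (9): [0], [1], [2], [3], [4], [5], [6], [7], [8]
  1-simplices (27): (27 of them)
  2-simplices (18): [0,2,3], [0,2,6], [0,3,7], [0,4,5], [0,4,6], [0,5,7], [1,2,5], [1,2,8], [1,3,4], [1,3,7], [1,4,5], [1,7,8], [2,3,8], [2,5,6], [3,4,8], [4,6,8], [5,6,7], [6,7,8]

Hence C_0 ≅ Z^9, C_1 ≅ Z^27, C_2 ≅ Z^18.

The boundary map ∂_1: C_1 → C_0 maps an edge to its endpoints' difference, ∂[p,q] = q − p. For instance
  ∂[2,8] = [8] − [2].
This gives a 9×27 integer matrix of rank 8; reducing to Smith normal form yields diagonal entries (1,1,1,1,1,1,1,1).

∂_2: C_2 → C_1 maps a triangle to the signed sum of its edges. For instance
  ∂[5,6,7] = [6,7] − [5,7] + [5,6],
  ∂[0,2,6] = [2,6] − [0,6] + [0,2].
The 27×18 boundary matrix has rank 18 and Smith normal form diag(1,1,1,1,1,1,1,1,1,1,1,1,1,1,1,1,1,2).

Now H_k = ker ∂_k / im ∂_{k+1}, so:

  H_0: rank C_0 − rank ∂_1 = 9 − 8 = 1, and the invariant factors of ∂_1 are all 1, so H_0 = Z.
  H_1: rank ker ∂_1 − rank ∂_2 = (27 − 8) − 18 = 1, and ∂_2 has invariant factor 2 > 1, so H_1 = Z ⊕ Z_2.
  H_2: rank ker ∂_2 − rank ∂_3 = (18 − 18) − 0 = 0, and there is no ∂_3, so H_2 = 0.

H_0 = Z,  H_1 = Z ⊕ Z_2,  H_2 = 0.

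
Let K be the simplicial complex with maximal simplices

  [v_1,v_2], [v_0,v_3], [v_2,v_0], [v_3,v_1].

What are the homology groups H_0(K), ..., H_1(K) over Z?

We work with the vertex ordering v_0 < v_1 < v_2 < v_3. The simplices of K, each written with vertices in increasing order, are:

  0-simplices (4): [v_0], [v_1], [v_2], [v_3]
  1-simplices (4): [v_0,v_2], [v_0,v_3], [v_1,v_2], [v_1,v_3]

Hence C_0 ≅ Z^4, C_1 ≅ Z^4.

∂_1: C_1 → C_0 is given by ∂[p,q] = [q] − [p]. For instance
  ∂[v_1,v_2] = [v_2] − [v_1].
The resulting 4×4 matrix has rank 3, and its Smith normal form has invariant factors (1,1,1).

Reading off H_k = ker ∂_k / im ∂_{k+1}:

  H_0: rank C_0 − rank ∂_1 = 4 − 3 = 1, and the invariant factors of ∂_1 are all 1, so H_0 = Z.
  H_1: rank ker ∂_1 − rank ∂_2 = (4 − 3) − 0 = 1, and there is no ∂_2, so H_1 = Z.

As a check, the Euler characteristic is 4 − 4 = 0, which agrees with 1 − 1 = 0.

H_0 ≅ Z,  H_1 ≅ Z.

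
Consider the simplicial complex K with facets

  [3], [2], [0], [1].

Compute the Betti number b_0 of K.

Take the total order 0 < 1 < 2 < 3 on the vertex set. Then K (dimension 0) consists of the simplices:

  0-simplices (4): [0], [1], [2], [3]

so the chain groups are C_0 ≅ Z^4.

From H_k ≅ ker(∂_k) / im(∂_{k+1}) we obtain:

  H_0: rank C_0 − rank ∂_1 = 4 − 0 = 4, and there is no ∂_1, so H_0 = Z^4.

(K is a triangulation of a set of 4 points.)

Hence the Betti numbers are b_0 = 4.

b_0 = 4.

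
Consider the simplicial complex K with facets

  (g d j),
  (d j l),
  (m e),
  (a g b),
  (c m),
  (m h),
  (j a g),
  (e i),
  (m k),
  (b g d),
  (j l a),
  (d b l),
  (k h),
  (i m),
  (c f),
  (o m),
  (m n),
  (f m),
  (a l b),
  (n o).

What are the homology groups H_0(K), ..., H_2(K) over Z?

H_0 = Z^2,  H_1 = Z^4,  H_2 = Z.

Fix the vertex order a < b < c < d < e < f < g < h < i < j < k < l < m < n < o and write every simplex with vertices in increasing order. Then dim K = 2 and the simplices of K are:

  0-simplices (15): a, b, c, d, e, f, g, h, i, j, k, l, m, n, o
  1-simplices (24): ab, ag, aj, al, bd, bg, bl, cf, cm, dg, dj, dl, ei, em, fm, gj, hk, hm, im, jl, km, mn, mo, no
  2-simplices (8): abg, abl, agj, ajl, bdg, bdl, dgj, djl

giving chain groups C_0 ≅ Z^15, C_1 ≅ Z^24, C_2 ≅ Z^8.

Boundary ∂_1: C_1 → C_0 maps an edge to its endpoints' difference, ∂[p,q] = q − p.
The 15×24 boundary matrix has rank 13 and Smith normal form diag(1,1,1,1,1,1,1,1,1,1,1,1,1).

Boundary ∂_2: C_2 → C_1 maps a triangle to the signed sum of its edges. For instance
  ∂djl = jl − dl + dj,
  ∂bdl = dl − bl + bd.
The 24×8 boundary matrix has rank 7 and Smith normal form diag(1,1,1,1,1,1,1).

Computing H_k = (kernel of ∂_k) / (image of ∂_{k+1}):

  H_0: rank C_0 − rank ∂_1 = 15 − 13 = 2, and the invariant factors of ∂_1 are all 1, so H_0 = Z^2.
  H_1: rank ker ∂_1 − rank ∂_2 = (24 − 13) − 7 = 4, and the invariant factors of ∂_2 are all 1, so H_1 = Z^4.
  H_2: rank ker ∂_2 − rank ∂_3 = (8 − 7) − 0 = 1, and there is no ∂_3, so H_2 = Z.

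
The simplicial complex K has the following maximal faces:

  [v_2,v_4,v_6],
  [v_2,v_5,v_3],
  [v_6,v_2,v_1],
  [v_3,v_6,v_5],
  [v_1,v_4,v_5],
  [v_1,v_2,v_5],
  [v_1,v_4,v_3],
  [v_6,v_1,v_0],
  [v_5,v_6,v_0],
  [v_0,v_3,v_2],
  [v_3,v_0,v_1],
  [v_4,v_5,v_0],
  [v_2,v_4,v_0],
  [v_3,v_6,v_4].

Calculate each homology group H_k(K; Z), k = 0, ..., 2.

H_0 ≅ Z,  H_1 ≅ Z^2,  H_2 ≅ Z.

Fix the vertex order v_0 < v_1 < v_2 < v_3 < v_4 < v_5 < v_6 and write every simplex with vertices in increasing order. Then dim K = 2 and the simplices of K are:

  0-simplices (7): [v_0], [v_1], [v_2], [v_3], [v_4], [v_5], [v_6]
  1-simplices (21): (21 of them)
  2-simplices (14): (14 of them)

giving chain groups C_0 ≅ Z^7, C_1 ≅ Z^21, C_2 ≅ Z^14.

Boundary ∂_1: C_1 → C_0 sends each edge [p,q] (with p < q) to q − p.
The 7×21 boundary matrix has rank 6 and Smith normal form diag(1,1,1,1,1,1).

Boundary ∂_2: C_2 → C_1 maps a triangle to the signed sum of its edges. For instance
  ∂[v_3,v_5,v_6] = [v_5,v_6] − [v_3,v_6] + [v_3,v_5],
  ∂[v_1,v_2,v_6] = [v_2,v_6] − [v_1,v_6] + [v_1,v_2].
This gives a 21×14 integer matrix of rank 13; reducing to Smith normal form yields diagonal entries (1,1,1,1,1,1,1,1,1,1,1,1,1).

Computing H_k = (kernel of ∂_k) / (image of ∂_{k+1}):

  H_0: rank C_0 − rank ∂_1 = 7 − 6 = 1, and the invariant factors of ∂_1 are all 1, so H_0 ≅ Z.
  H_1: rank ker ∂_1 − rank ∂_2 = (21 − 6) − 13 = 2, and the invariant factors of ∂_2 are all 1, so H_1 ≅ Z^2.
  H_2: rank ker ∂_2 − rank ∂_3 = (14 − 13) − 0 = 1, and there is no ∂_3, so H_2 ≅ Z.

As a check, the Euler characteristic is 7 − 21 + 14 = 0, which agrees with 1 − 2 + 1 = 0.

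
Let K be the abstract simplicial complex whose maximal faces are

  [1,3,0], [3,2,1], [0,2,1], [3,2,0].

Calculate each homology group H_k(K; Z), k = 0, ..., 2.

H_0 = Z,  H_1 = 0,  H_2 = Z.

Take the total order 0 < 1 < 2 < 3 on the vertex set. Then K (dimension 2) consists of the simplices:

  0-simplices (4): [0], [1], [2], [3]
  1-simplices (6): [0,1], [0,2], [0,3], [1,2], [1,3], [2,3]
  2-simplices (4): [0,1,2], [0,1,3], [0,2,3], [1,2,3]

giving chain groups C_0 ≅ Z^4, C_1 ≅ Z^6, C_2 ≅ Z^4.

The boundary map ∂_1: C_1 → C_0 is given by ∂[p,q] = [q] − [p].
As a 4×6 matrix over Z this has rank 3, with invariant factors (1,1,1).

Boundary ∂_2: C_2 → C_1 maps a triangle to the signed sum of its edges. For instance
  ∂[0,1,3] = [1,3] − [0,3] + [0,1],
  ∂[1,2,3] = [2,3] − [1,3] + [1,2].
The resulting 6×4 matrix has rank 3, and its Smith normal form has invariant factors (1,1,1).

Computing H_k = (kernel of ∂_k) / (image of ∂_{k+1}):

  H_0: rank C_0 − rank ∂_1 = 4 − 3 = 1, and the invariant factors of ∂_1 are all 1, so H_0 = Z.
  H_1: rank ker ∂_1 − rank ∂_2 = (6 − 3) − 3 = 0, and the invariant factors of ∂_2 are all 1, so H_1 = 0.
  H_2: rank ker ∂_2 − rank ∂_3 = (4 − 3) − 0 = 1, and there is no ∂_3, so H_2 = Z.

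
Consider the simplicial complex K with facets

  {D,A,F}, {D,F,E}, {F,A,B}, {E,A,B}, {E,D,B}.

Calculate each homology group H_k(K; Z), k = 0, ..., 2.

H_0 = Z,  H_1 = Z,  H_2 = 0.

Order the vertices as A < B < D < E < F. Listing each simplex with vertices in this order, K has dimension 2 with simplices:

  0-simplices (5): A, B, D, E, F
  1-simplices (10): AB, AD, AE, AF, BD, BE, BF, DE, DF, EF
  2-simplices (5): ABE, ABF, ADF, BDE, DEF

so the chain groups are C_0 ≅ Z^5, C_1 ≅ Z^10, C_2 ≅ Z^5.

Boundary ∂_1: C_1 → C_0 maps an edge to its endpoints' difference, ∂[p,q] = q − p.
This gives a 5×10 integer matrix of rank 4; reducing to Smith normal form yields diagonal entries (1,1,1,1).

∂_2: C_2 → C_1 maps a triangle to the signed sum of its edges. For instance
  ∂ABF = BF − AF + AB,
  ∂ABE = BE − AE + AB.
The 10×5 boundary matrix has rank 5 and Smith normal form diag(1,1,1,1,1).

Computing H_k = (kernel of ∂_k) / (image of ∂_{k+1}):

  H_0: rank C_0 − rank ∂_1 = 5 − 4 = 1, and the invariant factors of ∂_1 are all 1, so H_0 ≅ Z.
  H_1: rank ker ∂_1 − rank ∂_2 = (10 − 4) − 5 = 1, and the invariant factors of ∂_2 are all 1, so H_1 ≅ Z.
  H_2: rank ker ∂_2 − rank ∂_3 = (5 − 5) − 0 = 0, and there is no ∂_3, so H_2 ≅ 0.

As a check, the Euler characteristic is 5 − 10 + 5 = 0, which agrees with 1 − 1 + 0 = 0.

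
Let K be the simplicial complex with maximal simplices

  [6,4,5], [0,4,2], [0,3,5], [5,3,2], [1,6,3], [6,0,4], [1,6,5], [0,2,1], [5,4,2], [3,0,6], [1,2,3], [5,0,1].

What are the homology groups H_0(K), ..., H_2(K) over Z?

Fix the vertex order 0 < 1 < 2 < 3 < 4 < 5 < 6 and write every simplex with vertices in increasing order. Then dim K = 2 and the simplices of K are:

  0-simplices (7): [0], [1], [2], [3], [4], [5], [6]
  1-simplices (18): [0,1], [0,2], [0,3], [0,4], [0,5], [0,6], [1,2], [1,3], [1,5], [1,6], [2,3], [2,4], [2,5], [3,5], [3,6], [4,5], [4,6], [5,6]
  2-simplices (12): [0,1,2], [0,1,5], [0,2,4], [0,3,5], [0,3,6], [0,4,6], [1,2,3], [1,3,6], [1,5,6], [2,3,5], [2,4,5], [4,5,6]

giving chain groups C_0 ≅ Z^7, C_1 ≅ Z^18, C_2 ≅ Z^12.

∂_1: C_1 → C_0 sends each edge [p,q] (with p < q) to q − p.
The resulting 7×18 matrix has rank 6, and its Smith normal form has invariant factors (1,1,1,1,1,1).

Boundary ∂_2: C_2 → C_1 acts by ∂[p,q,r] = [q,r] − [p,r] + [p,q]. For instance
  ∂[1,2,3] = [2,3] − [1,3] + [1,2],
  ∂[2,3,5] = [3,5] − [2,5] + [2,3].
The resulting 18×12 matrix has rank 12, and its Smith normal form has invariant factors (1,1,1,1,1,1,1,1,1,1,1,2).

Now H_k = ker ∂_k / im ∂_{k+1}, so:

  H_0: rank C_0 − rank ∂_1 = 7 − 6 = 1, and the invariant factors of ∂_1 are all 1, so H_0 ≅ Z.
  H_1: rank ker ∂_1 − rank ∂_2 = (18 − 6) − 12 = 0, and ∂_2 has invariant factor 2 > 1, so H_1 ≅ Z/2.
  H_2: rank ker ∂_2 − rank ∂_3 = (12 − 12) − 0 = 0, and there is no ∂_3, so H_2 ≅ 0.

H_0 = Z,  H_1 = Z/2,  H_2 = 0.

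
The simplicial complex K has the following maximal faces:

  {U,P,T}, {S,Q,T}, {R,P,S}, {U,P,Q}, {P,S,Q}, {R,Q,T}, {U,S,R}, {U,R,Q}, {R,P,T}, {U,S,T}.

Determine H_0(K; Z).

Take the total order P < Q < R < S < T < U on the vertex set. Then K (dimension 2) consists of the simplices:

  0-simplices (6): P, Q, R, S, T, U
  1-simplices (15): PQ, PR, PS, PT, PU, QR, QS, QT, QU, RS, RT, RU, ST, SU, TU
  2-simplices (10): PQS, PQU, PRS, PRT, PTU, QRT, QRU, QST, RSU, STU

Hence C_0 ≅ Z^6, C_1 ≅ Z^15, C_2 ≅ Z^10.

The boundary map ∂_1: C_1 → C_0 maps an edge to its endpoints' difference, ∂[p,q] = q − p. For instance
  ∂ST = T − S.
This gives a 6×15 integer matrix of rank 5; reducing to Smith normal form yields diagonal entries (1,1,1,1,1).

The boundary map ∂_2: C_2 → C_1 acts by ∂[p,q,r] = [q,r] − [p,r] + [p,q]. For instance
  ∂QST = ST − QT + QS,
  ∂STU = TU − SU + ST.
The 15×10 boundary matrix has rank 10 and Smith normal form diag(1,1,1,1,1,1,1,1,1,2).

Reading off H_k = ker ∂_k / im ∂_{k+1}:

  H_0: rank C_0 − rank ∂_1 = 6 − 5 = 1, and the invariant factors of ∂_1 are all 1, so H_0 ≅ Z.

H_0 = Z.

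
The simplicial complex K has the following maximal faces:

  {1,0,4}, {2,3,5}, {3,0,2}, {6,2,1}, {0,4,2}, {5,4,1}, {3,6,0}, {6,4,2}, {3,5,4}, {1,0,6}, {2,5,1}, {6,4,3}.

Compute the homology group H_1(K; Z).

H_1 = Z_2.

Order the vertices as 0 < 1 < 2 < 3 < 4 < 5 < 6. Listing each simplex with vertices in this order, K has dimension 2 with simplices:

  0-simplices (7): [0], [1], [2], [3], [4], [5], [6]
  1-simplices (18): [0,1], [0,2], [0,3], [0,4], [0,6], [1,2], [1,4], [1,5], [1,6], [2,3], [2,4], [2,5], [2,6], [3,4], [3,5], [3,6], [4,5], [4,6]
  2-simplices (12): [0,1,4], [0,1,6], [0,2,3], [0,2,4], [0,3,6], [1,2,5], [1,2,6], [1,4,5], [2,3,5], [2,4,6], [3,4,5], [3,4,6]

so the chain groups are C_0 ≅ Z^7, C_1 ≅ Z^18, C_2 ≅ Z^12.

Boundary ∂_1: C_1 → C_0 is given by ∂[p,q] = [q] − [p].
The resulting 7×18 matrix has rank 6, and its Smith normal form has invariant factors (1,1,1,1,1,1).

∂_2: C_2 → C_1 sends each 2-simplex [p,q,r] to [q,r] − [p,r] + [p,q]. For instance
  ∂[0,3,6] = [3,6] − [0,6] + [0,3],
  ∂[3,4,5] = [4,5] − [3,5] + [3,4].
The 18×12 boundary matrix has rank 12 and Smith normal form diag(1,1,1,1,1,1,1,1,1,1,1,2).

Reading off H_k = ker ∂_k / im ∂_{k+1}:

  H_1: rank ker ∂_1 − rank ∂_2 = (18 − 6) − 12 = 0, and ∂_2 has invariant factor 2 > 1, so H_1 = Z_2.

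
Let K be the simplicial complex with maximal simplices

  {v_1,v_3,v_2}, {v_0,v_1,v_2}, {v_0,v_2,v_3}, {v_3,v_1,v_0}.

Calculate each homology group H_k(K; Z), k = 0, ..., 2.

H_0 = Z,  H_1 = 0,  H_2 = Z.

Fix the vertex order v_0 < v_1 < v_2 < v_3 and write every simplex with vertices in increasing order. Then dim K = 2 and the simplices of K are:

  0-simplices (4): [v_0], [v_1], [v_2], [v_3]
  1-simplices (6): [v_0,v_1], [v_0,v_2], [v_0,v_3], [v_1,v_2], [v_1,v_3], [v_2,v_3]
  2-simplices (4): [v_0,v_1,v_2], [v_0,v_1,v_3], [v_0,v_2,v_3], [v_1,v_2,v_3]

giving chain groups C_0 ≅ Z^4, C_1 ≅ Z^6, C_2 ≅ Z^4.

The boundary map ∂_1: C_1 → C_0 sends each edge [p,q] (with p < q) to q − p. For instance
  ∂[v_1,v_3] = [v_3] − [v_1].
The 4×6 boundary matrix has rank 3 and Smith normal form diag(1,1,1).

The boundary map ∂_2: C_2 → C_1 maps a triangle to the signed sum of its edges. For instance
  ∂[v_0,v_1,v_3] = [v_1,v_3] − [v_0,v_3] + [v_0,v_1],
  ∂[v_0,v_2,v_3] = [v_2,v_3] − [v_0,v_3] + [v_0,v_2].
This gives a 6×4 integer matrix of rank 3; reducing to Smith normal form yields diagonal entries (1,1,1).

Reading off H_k = ker ∂_k / im ∂_{k+1}:

  H_0: rank C_0 − rank ∂_1 = 4 − 3 = 1, and the invariant factors of ∂_1 are all 1, so H_0 ≅ Z.
  H_1: rank ker ∂_1 − rank ∂_2 = (6 − 3) − 3 = 0, and the invariant factors of ∂_2 are all 1, so H_1 ≅ 0.
  H_2: rank ker ∂_2 − rank ∂_3 = (4 − 3) − 0 = 1, and there is no ∂_3, so H_2 ≅ Z.

As a check, the Euler characteristic is 4 − 6 + 4 = 2, which agrees with 1 − 0 + 1 = 2.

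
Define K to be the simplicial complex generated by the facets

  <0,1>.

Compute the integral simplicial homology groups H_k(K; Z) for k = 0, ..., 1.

H_0 ≅ Z,  H_1 = 0.

K has 2 vertices, 1 edge.
rank ∂_0 = 0, rank ∂_1 = 1 ⇒ b_0 = 2 − 0 − 1 = 1; all invariant factors of ∂_1 are 1 so no torsion. So H_0 = Z.
rank ∂_1 = 1, rank ∂_2 = 0 ⇒ b_1 = 1 − 1 − 0 = 0. So H_1 = 0.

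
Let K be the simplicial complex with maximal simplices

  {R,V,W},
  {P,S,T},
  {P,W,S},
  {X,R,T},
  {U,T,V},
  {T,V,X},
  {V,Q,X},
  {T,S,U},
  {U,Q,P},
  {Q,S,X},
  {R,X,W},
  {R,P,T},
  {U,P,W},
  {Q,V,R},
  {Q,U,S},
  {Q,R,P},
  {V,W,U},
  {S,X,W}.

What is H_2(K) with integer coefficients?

H_2 ≅ 0.

Fix the vertex order P < Q < R < S < T < U < V < W < X and write every simplex with vertices in increasing order. Then dim K = 2 and the simplices of K are:

  0-simplices (9): P, Q, R, S, T, U, V, W, X
  1-simplices (27): PQ, PR, PS, PT, PU, PW, QR, QS, QU, QV, QX, RT, RV, RW, RX, ST, SU, SW, SX, TU, TV, TX, UV, UW, VW, VX, WX
  2-simplices (18): PQR, PQU, PRT, PST, PSW, PUW, QRV, QSU, QSX, QVX, RTX, RVW, RWX, STU, SWX, TUV, TVX, UVW

Hence C_0 ≅ Z^9, C_1 ≅ Z^27, C_2 ≅ Z^18.

Boundary ∂_1: C_1 → C_0 maps an edge to its endpoints' difference, ∂[p,q] = q − p.
The 9×27 boundary matrix has rank 8 and Smith normal form diag(1,1,1,1,1,1,1,1).

The boundary map ∂_2: C_2 → C_1 acts by ∂[p,q,r] = [q,r] − [p,r] + [p,q]. For instance
  ∂TUV = UV − TV + TU,
  ∂SWX = WX − SX + SW.
This gives a 27×18 integer matrix of rank 18; reducing to Smith normal form yields diagonal entries (1,1,1,1,1,1,1,1,1,1,1,1,1,1,1,1,1,2).

Computing H_k = (kernel of ∂_k) / (image of ∂_{k+1}):

  H_2: rank ker ∂_2 − rank ∂_3 = (18 − 18) − 0 = 0, and there is no ∂_3, so H_2 = 0.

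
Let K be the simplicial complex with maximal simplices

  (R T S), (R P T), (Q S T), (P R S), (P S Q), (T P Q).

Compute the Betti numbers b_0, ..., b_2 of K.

b_0 = 1, b_1 = 0, b_2 = 1.

We work with the vertex ordering P < Q < R < S < T. The simplices of K, each written with vertices in increasing order, are:

  0-simplices (5): P, Q, R, S, T
  1-simplices (9): PQ, PR, PS, PT, QS, QT, RS, RT, ST
  2-simplices (6): PQS, PQT, PRS, PRT, QST, RST

giving chain groups C_0 ≅ Z^5, C_1 ≅ Z^9, C_2 ≅ Z^6.

The boundary map ∂_1: C_1 → C_0 sends each edge [p,q] (with p < q) to q − p. For instance
  ∂QT = T − Q.
This gives a 5×9 integer matrix of rank 4; reducing to Smith normal form yields diagonal entries (1,1,1,1).

Boundary ∂_2: C_2 → C_1 maps a triangle to the signed sum of its edges. For instance
  ∂RST = ST − RT + RS,
  ∂PRS = RS − PS + PR.
As a 9×6 matrix over Z this has rank 5, with invariant factors (1,1,1,1,1).

Now H_k = ker ∂_k / im ∂_{k+1}, so:

  H_0: rank C_0 − rank ∂_1 = 5 − 4 = 1, and the invariant factors of ∂_1 are all 1, so H_0 ≅ Z.
  H_1: rank ker ∂_1 − rank ∂_2 = (9 − 4) − 5 = 0, and the invariant factors of ∂_2 are all 1, so H_1 ≅ 0.
  H_2: rank ker ∂_2 − rank ∂_3 = (6 − 5) − 0 = 1, and there is no ∂_3, so H_2 ≅ Z.

As a check, the Euler characteristic is 5 − 9 + 6 = 2, which agrees with 1 − 0 + 1 = 2.

Hence the Betti numbers are b_0 = 1, b_1 = 0, b_2 = 1.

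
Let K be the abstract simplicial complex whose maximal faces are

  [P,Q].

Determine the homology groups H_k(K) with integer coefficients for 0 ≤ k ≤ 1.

H_0 ≅ Z,  H_1 = 0.

Take the total order P < Q on the vertex set. Then K (dimension 1) consists of the simplices:

  0-simplices (2): P, Q
  1-simplices (1): PQ

Hence C_0 ≅ Z^2, C_1 ≅ Z^1.

Boundary ∂_1: C_1 → C_0 sends each edge [p,q] (with p < q) to q − p. For instance
  ∂PQ = Q − P.
The resulting 2×1 matrix has rank 1, and its Smith normal form has invariant factors (1).

From H_k ≅ ker(∂_k) / im(∂_{k+1}) we obtain:

  H_0: rank C_0 − rank ∂_1 = 2 − 1 = 1, and the invariant factors of ∂_1 are all 1, so H_0 = Z.
  H_1: rank ker ∂_1 − rank ∂_2 = (1 − 1) − 0 = 0, and there is no ∂_2, so H_1 = 0.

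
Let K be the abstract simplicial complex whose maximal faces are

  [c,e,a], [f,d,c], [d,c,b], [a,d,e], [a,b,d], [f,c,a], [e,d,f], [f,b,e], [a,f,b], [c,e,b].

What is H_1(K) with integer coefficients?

H_1 = Z/2Z.

We work with the vertex ordering a < b < c < d < e < f. The simplices of K, each written with vertices in increasing order, are:

  0-simplices (6): a, b, c, d, e, f
  1-simplices (15): ab, ac, ad, ae, af, bc, bd, be, bf, cd, ce, cf, de, df, ef
  2-simplices (10): abd, abf, ace, acf, ade, bcd, bce, bef, cdf, def

so the chain groups are C_0 ≅ Z^6, C_1 ≅ Z^15, C_2 ≅ Z^10.

∂_1: C_1 → C_0 maps an edge to its endpoints' difference, ∂[p,q] = q − p. For instance
  ∂be = e − b.
As a 6×15 matrix over Z this has rank 5, with invariant factors (1,1,1,1,1).

The boundary map ∂_2: C_2 → C_1 maps a triangle to the signed sum of its edges. For instance
  ∂bcd = cd − bd + bc,
  ∂acf = cf − af + ac.
The resulting 15×10 matrix has rank 10, and its Smith normal form has invariant factors (1,1,1,1,1,1,1,1,1,2).

Reading off H_k = ker ∂_k / im ∂_{k+1}:

  H_1: rank ker ∂_1 − rank ∂_2 = (15 − 5) − 10 = 0, and ∂_2 has invariant factor 2 > 1, so H_1 ≅ Z/2Z.

(K is a triangulation of the real projective plane RP^2.)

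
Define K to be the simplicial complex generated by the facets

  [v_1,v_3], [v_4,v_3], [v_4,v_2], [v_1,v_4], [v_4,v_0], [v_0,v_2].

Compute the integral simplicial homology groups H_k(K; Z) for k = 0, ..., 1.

We work with the vertex ordering v_0 < v_1 < v_2 < v_3 < v_4. The simplices of K, each written with vertices in increasing order, are:

  0-simplices (5): [v_0], [v_1], [v_2], [v_3], [v_4]
  1-simplices (6): [v_0,v_2], [v_0,v_4], [v_1,v_3], [v_1,v_4], [v_2,v_4], [v_3,v_4]

so the chain groups are C_0 ≅ Z^5, C_1 ≅ Z^6.

Boundary ∂_1: C_1 → C_0 is given by ∂[p,q] = [q] − [p]. For instance
  ∂[v_3,v_4] = [v_4] − [v_3].
The 5×6 boundary matrix has rank 4 and Smith normal form diag(1,1,1,1).

Computing H_k = (kernel of ∂_k) / (image of ∂_{k+1}):

  H_0: rank C_0 − rank ∂_1 = 5 − 4 = 1, and the invariant factors of ∂_1 are all 1, so H_0 = Z.
  H_1: rank ker ∂_1 − rank ∂_2 = (6 − 4) − 0 = 2, and there is no ∂_2, so H_1 = Z^2.

(K is a triangulation of a wedge of 2 circles.)

H_0 = Z,  H_1 = Z^2.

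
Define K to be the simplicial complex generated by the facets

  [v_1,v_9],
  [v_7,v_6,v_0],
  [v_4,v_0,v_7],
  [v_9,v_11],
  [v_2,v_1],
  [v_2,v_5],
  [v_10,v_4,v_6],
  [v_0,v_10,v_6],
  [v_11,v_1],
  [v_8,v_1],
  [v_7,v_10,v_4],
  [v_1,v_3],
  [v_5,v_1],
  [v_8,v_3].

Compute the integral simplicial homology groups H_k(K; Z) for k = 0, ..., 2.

Fix the vertex order v_0 < v_1 < v_2 < v_3 < v_4 < v_5 < v_6 < v_7 < v_8 < v_9 < v_10 < v_11 and write every simplex with vertices in increasing order. Then dim K = 2 and the simplices of K are:

  0-simplices (12): [v_0], [v_1], [v_2], [v_3], [v_4], [v_5], [v_6], [v_7], [v_8], [v_9], [v_10], [v_11]
  1-simplices (19): (19 of them)
  2-simplices (5): [v_0,v_4,v_7], [v_0,v_6,v_7], [v_0,v_6,v_10], [v_4,v_6,v_10], [v_4,v_7,v_10]

Hence C_0 ≅ Z^12, C_1 ≅ Z^19, C_2 ≅ Z^5.

∂_1: C_1 → C_0 is given by ∂[p,q] = [q] − [p]. For instance
  ∂[v_1,v_8] = [v_8] − [v_1].
This gives a 12×19 integer matrix of rank 10; reducing to Smith normal form yields diagonal entries (1,1,1,1,1,1,1,1,1,1).

The boundary map ∂_2: C_2 → C_1 maps a triangle to the signed sum of its edges. For instance
  ∂[v_4,v_7,v_10] = [v_7,v_10] − [v_4,v_10] + [v_4,v_7],
  ∂[v_4,v_6,v_10] = [v_6,v_10] − [v_4,v_10] + [v_4,v_6].
The resulting 19×5 matrix has rank 5, and its Smith normal form has invariant factors (1,1,1,1,1).

Computing H_k = (kernel of ∂_k) / (image of ∂_{k+1}):

  H_0: rank C_0 − rank ∂_1 = 12 − 10 = 2, and the invariant factors of ∂_1 are all 1, so H_0 ≅ Z^2.
  H_1: rank ker ∂_1 − rank ∂_2 = (19 − 10) − 5 = 4, and the invariant factors of ∂_2 are all 1, so H_1 ≅ Z^4.
  H_2: rank ker ∂_2 − rank ∂_3 = (5 − 5) − 0 = 0, and there is no ∂_3, so H_2 ≅ 0.

As a check, the Euler characteristic is 12 − 19 + 5 = -2, which agrees with 2 − 4 + 0 = -2.

H_0 = Z^2,  H_1 = Z^4,  H_2 = 0.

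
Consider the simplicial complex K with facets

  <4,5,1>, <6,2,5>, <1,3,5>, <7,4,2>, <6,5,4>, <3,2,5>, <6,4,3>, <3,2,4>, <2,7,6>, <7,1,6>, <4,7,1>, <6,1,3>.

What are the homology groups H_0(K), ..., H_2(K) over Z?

Order the vertices as 1 < 2 < 3 < 4 < 5 < 6 < 7. Listing each simplex with vertices in this order, K has dimension 2 with simplices:

  0-simplices (7): [1], [2], [3], [4], [5], [6], [7]
  1-simplices (18): [1,3], [1,4], [1,5], [1,6], [1,7], [2,3], [2,4], [2,5], [2,6], [2,7], [3,4], [3,5], [3,6], [4,5], [4,6], [4,7], [5,6], [6,7]
  2-simplices (12): [1,3,5], [1,3,6], [1,4,5], [1,4,7], [1,6,7], [2,3,4], [2,3,5], [2,4,7], [2,5,6], [2,6,7], [3,4,6], [4,5,6]

so the chain groups are C_0 ≅ Z^7, C_1 ≅ Z^18, C_2 ≅ Z^12.

Boundary ∂_1: C_1 → C_0 maps an edge to its endpoints' difference, ∂[p,q] = q − p.
The 7×18 boundary matrix has rank 6 and Smith normal form diag(1,1,1,1,1,1).

The boundary map ∂_2: C_2 → C_1 sends each 2-simplex [p,q,r] to [q,r] − [p,r] + [p,q]. For instance
  ∂[4,5,6] = [5,6] − [4,6] + [4,5],
  ∂[2,4,7] = [4,7] − [2,7] + [2,4].
The 18×12 boundary matrix has rank 12 and Smith normal form diag(1,1,1,1,1,1,1,1,1,1,1,2).

Now H_k = ker ∂_k / im ∂_{k+1}, so:

  H_0: rank C_0 − rank ∂_1 = 7 − 6 = 1, and the invariant factors of ∂_1 are all 1, so H_0 = Z.
  H_1: rank ker ∂_1 − rank ∂_2 = (18 − 6) − 12 = 0, and ∂_2 has invariant factor 2 > 1, so H_1 = Z/2Z.
  H_2: rank ker ∂_2 − rank ∂_3 = (12 − 12) − 0 = 0, and there is no ∂_3, so H_2 = 0.

H_0 = Z,  H_1 = Z/2Z,  H_2 = 0.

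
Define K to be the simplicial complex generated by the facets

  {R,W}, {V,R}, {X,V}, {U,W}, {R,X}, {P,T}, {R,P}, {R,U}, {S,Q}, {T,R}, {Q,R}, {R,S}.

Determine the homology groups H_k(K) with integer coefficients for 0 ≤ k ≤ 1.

Fix the vertex order P < Q < R < S < T < U < V < W < X and write every simplex with vertices in increasing order. Then dim K = 1 and the simplices of K are:

  0-simplices (9): P, Q, R, S, T, U, V, W, X
  1-simplices (12): PR, PT, QR, QS, RS, RT, RU, RV, RW, RX, UW, VX

Hence C_0 ≅ Z^9, C_1 ≅ Z^12.

The boundary map ∂_1: C_1 → C_0 sends each edge [p,q] (with p < q) to q − p. For instance
  ∂RU = U − R.
As a 9×12 matrix over Z this has rank 8, with invariant factors (1,1,1,1,1,1,1,1).

From H_k ≅ ker(∂_k) / im(∂_{k+1}) we obtain:

  H_0: rank C_0 − rank ∂_1 = 9 − 8 = 1, and the invariant factors of ∂_1 are all 1, so H_0 = Z.
  H_1: rank ker ∂_1 − rank ∂_2 = (12 − 8) − 0 = 4, and there is no ∂_2, so H_1 = Z^4.

As a check, the Euler characteristic is 9 − 12 = -3, which agrees with 1 − 4 = -3.

H_0 = Z,  H_1 = Z^4.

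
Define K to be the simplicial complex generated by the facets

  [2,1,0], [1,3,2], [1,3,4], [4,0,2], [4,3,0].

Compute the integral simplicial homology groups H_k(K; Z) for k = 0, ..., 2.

Take the total order 0 < 1 < 2 < 3 < 4 on the vertex set. Then K (dimension 2) consists of the simplices:

  0-simplices (5): [0], [1], [2], [3], [4]
  1-simplices (10): [0,1], [0,2], [0,3], [0,4], [1,2], [1,3], [1,4], [2,3], [2,4], [3,4]
  2-simplices (5): [0,1,2], [0,2,4], [0,3,4], [1,2,3], [1,3,4]

so the chain groups are C_0 ≅ Z^5, C_1 ≅ Z^10, C_2 ≅ Z^5.

∂_1: C_1 → C_0 is given by ∂[p,q] = [q] − [p].
As a 5×10 matrix over Z this has rank 4, with invariant factors (1,1,1,1).

∂_2: C_2 → C_1 maps a triangle to the signed sum of its edges. For instance
  ∂[0,2,4] = [2,4] − [0,4] + [0,2],
  ∂[1,3,4] = [3,4] − [1,4] + [1,3].
As a 10×5 matrix over Z this has rank 5, with invariant factors (1,1,1,1,1).

Now H_k = ker ∂_k / im ∂_{k+1}, so:

  H_0: rank C_0 − rank ∂_1 = 5 − 4 = 1, and the invariant factors of ∂_1 are all 1, so H_0 ≅ Z.
  H_1: rank ker ∂_1 − rank ∂_2 = (10 − 4) − 5 = 1, and the invariant factors of ∂_2 are all 1, so H_1 ≅ Z.
  H_2: rank ker ∂_2 − rank ∂_3 = (5 − 5) − 0 = 0, and there is no ∂_3, so H_2 ≅ 0.

H_0 ≅ Z,  H_1 ≅ Z,  H_2 = 0.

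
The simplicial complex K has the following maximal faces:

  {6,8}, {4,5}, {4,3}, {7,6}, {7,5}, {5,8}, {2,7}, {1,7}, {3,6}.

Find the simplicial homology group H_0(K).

H_0 = Z.

Order the vertices as 1 < 2 < 3 < 4 < 5 < 6 < 7 < 8. Listing each simplex with vertices in this order, K has dimension 1 with simplices:

  0-simplices (8): [1], [2], [3], [4], [5], [6], [7], [8]
  1-simplices (9): [1,7], [2,7], [3,4], [3,6], [4,5], [5,7], [5,8], [6,7], [6,8]

Hence C_0 ≅ Z^8, C_1 ≅ Z^9.

Boundary ∂_1: C_1 → C_0 maps an edge to its endpoints' difference, ∂[p,q] = q − p.
The 8×9 boundary matrix has rank 7 and Smith normal form diag(1,1,1,1,1,1,1).

Now H_k = ker ∂_k / im ∂_{k+1}, so:

  H_0: rank C_0 − rank ∂_1 = 8 − 7 = 1, and the invariant factors of ∂_1 are all 1, so H_0 = Z.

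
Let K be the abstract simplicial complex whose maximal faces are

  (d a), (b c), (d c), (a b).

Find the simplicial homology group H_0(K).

K has 4 vertices, 4 edges.
rank ∂_0 = 0, rank ∂_1 = 3 ⇒ b_0 = 4 − 0 − 3 = 1; all invariant factors of ∂_1 are 1 so no torsion. So H_0 = Z.

H_0 ≅ Z.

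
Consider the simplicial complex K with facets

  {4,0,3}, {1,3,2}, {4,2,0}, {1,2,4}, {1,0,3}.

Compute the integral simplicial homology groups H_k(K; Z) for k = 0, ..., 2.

K has 5 vertices, 10 edges, 5 triangles.
rank ∂_0 = 0, rank ∂_1 = 4 ⇒ b_0 = 5 − 0 − 4 = 1; all invariant factors of ∂_1 are 1 so no torsion. So H_0 = Z.
rank ∂_1 = 4, rank ∂_2 = 5 ⇒ b_1 = 10 − 4 − 5 = 1; all invariant factors of ∂_2 are 1 so no torsion. So H_1 = Z.
rank ∂_2 = 5, rank ∂_3 = 0 ⇒ b_2 = 5 − 5 − 0 = 0. So H_2 = 0.

H_0 = Z,  H_1 = Z,  H_2 = 0.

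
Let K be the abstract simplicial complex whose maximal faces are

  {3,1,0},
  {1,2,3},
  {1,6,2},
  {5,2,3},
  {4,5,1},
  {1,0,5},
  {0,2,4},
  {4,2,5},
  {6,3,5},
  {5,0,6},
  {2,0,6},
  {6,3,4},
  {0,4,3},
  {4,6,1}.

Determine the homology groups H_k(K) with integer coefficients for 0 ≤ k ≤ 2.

H_0 = Z,  H_1 = Z^2,  H_2 = Z.

Fix the vertex order 0 < 1 < 2 < 3 < 4 < 5 < 6 and write every simplex with vertices in increasing order. Then dim K = 2 and the simplices of K are:

  0-simplices (7): [0], [1], [2], [3], [4], [5], [6]
  1-simplices (21): [0,1], [0,2], [0,3], [0,4], [0,5], [0,6], [1,2], [1,3], [1,4], [1,5], [1,6], [2,3], [2,4], [2,5], [2,6], [3,4], [3,5], [3,6], [4,5], [4,6], [5,6]
  2-simplices (14): [0,1,3], [0,1,5], [0,2,4], [0,2,6], [0,3,4], [0,5,6], [1,2,3], [1,2,6], [1,4,5], [1,4,6], [2,3,5], [2,4,5], [3,4,6], [3,5,6]

so the chain groups are C_0 ≅ Z^7, C_1 ≅ Z^21, C_2 ≅ Z^14.

∂_1: C_1 → C_0 is given by ∂[p,q] = [q] − [p]. For instance
  ∂[3,4] = [4] − [3].
As a 7×21 matrix over Z this has rank 6, with invariant factors (1,1,1,1,1,1).

Boundary ∂_2: C_2 → C_1 maps a triangle to the signed sum of its edges. For instance
  ∂[2,4,5] = [4,5] − [2,5] + [2,4],
  ∂[1,2,3] = [2,3] − [1,3] + [1,2].
The 21×14 boundary matrix has rank 13 and Smith normal form diag(1,1,1,1,1,1,1,1,1,1,1,1,1).

Now H_k = ker ∂_k / im ∂_{k+1}, so:

  H_0: rank C_0 − rank ∂_1 = 7 − 6 = 1, and the invariant factors of ∂_1 are all 1, so H_0 ≅ Z.
  H_1: rank ker ∂_1 − rank ∂_2 = (21 − 6) − 13 = 2, and the invariant factors of ∂_2 are all 1, so H_1 ≅ Z^2.
  H_2: rank ker ∂_2 − rank ∂_3 = (14 − 13) − 0 = 1, and there is no ∂_3, so H_2 ≅ Z.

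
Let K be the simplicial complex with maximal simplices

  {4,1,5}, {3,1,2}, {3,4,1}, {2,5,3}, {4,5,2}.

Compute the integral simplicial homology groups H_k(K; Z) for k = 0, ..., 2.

H_0 = Z,  H_1 = Z,  H_2 = 0.

K has 5 vertices, 10 edges, 5 triangles.
rank ∂_0 = 0, rank ∂_1 = 4 ⇒ b_0 = 5 − 0 − 4 = 1; all invariant factors of ∂_1 are 1 so no torsion. So H_0 = Z.
rank ∂_1 = 4, rank ∂_2 = 5 ⇒ b_1 = 10 − 4 − 5 = 1; all invariant factors of ∂_2 are 1 so no torsion. So H_1 = Z.
rank ∂_2 = 5, rank ∂_3 = 0 ⇒ b_2 = 5 − 5 − 0 = 0. So H_2 = 0.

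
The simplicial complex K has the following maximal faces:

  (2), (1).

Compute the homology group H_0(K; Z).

H_0 = Z^2.

We work with the vertex ordering 1 < 2. The simplices of K, each written with vertices in increasing order, are:

  0-simplices (2): [1], [2]

giving chain groups C_0 ≅ Z^2.

Now H_k = ker ∂_k / im ∂_{k+1}, so:

  H_0: rank C_0 − rank ∂_1 = 2 − 0 = 2, and there is no ∂_1, so H_0 = Z^2.

(K is a triangulation of a set of 2 points.)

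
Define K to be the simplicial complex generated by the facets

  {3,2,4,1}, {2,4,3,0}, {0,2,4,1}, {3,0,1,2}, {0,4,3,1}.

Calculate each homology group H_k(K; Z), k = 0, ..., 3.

Fix the vertex order 0 < 1 < 2 < 3 < 4 and write every simplex with vertices in increasing order. Then dim K = 3 and the simplices of K are:

  0-simplices (5): [0], [1], [2], [3], [4]
  1-simplices (10): [0,1], [0,2], [0,3], [0,4], [1,2], [1,3], [1,4], [2,3], [2,4], [3,4]
  2-simplices (10): [0,1,2], [0,1,3], [0,1,4], [0,2,3], [0,2,4], [0,3,4], [1,2,3], [1,2,4], [1,3,4], [2,3,4]
  3-simplices (5): [0,1,2,3], [0,1,2,4], [0,1,3,4], [0,2,3,4], [1,2,3,4]

giving chain groups C_0 ≅ Z^5, C_1 ≅ Z^10, C_2 ≅ Z^10, C_3 ≅ Z^5.

∂_1: C_1 → C_0 maps an edge to its endpoints' difference, ∂[p,q] = q − p. For instance
  ∂[0,3] = [3] − [0].
As a 5×10 matrix over Z this has rank 4, with invariant factors (1,1,1,1).

∂_2: C_2 → C_1 maps a triangle to the signed sum of its edges. For instance
  ∂[0,1,2] = [1,2] − [0,2] + [0,1],
  ∂[1,2,3] = [2,3] − [1,3] + [1,2].
As a 10×10 matrix over Z this has rank 6, with invariant factors (1,1,1,1,1,1).

∂_3: C_3 → C_2 sends each 3-simplex σ to the alternating sum Σ_i (−1)^i (σ with its i-th vertex removed). For instance
  ∂[1,2,3,4] = [2,3,4] − [1,3,4] + [1,2,4] − [1,2,3],
  ∂[0,2,3,4] = [2,3,4] − [0,3,4] + [0,2,4] − [0,2,3].
The 10×5 boundary matrix has rank 4 and Smith normal form diag(1,1,1,1).

Computing H_k = (kernel of ∂_k) / (image of ∂_{k+1}):

  H_0: rank C_0 − rank ∂_1 = 5 − 4 = 1, and the invariant factors of ∂_1 are all 1, so H_0 = Z.
  H_1: rank ker ∂_1 − rank ∂_2 = (10 − 4) − 6 = 0, and the invariant factors of ∂_2 are all 1, so H_1 = 0.
  H_2: rank ker ∂_2 − rank ∂_3 = (10 − 6) − 4 = 0, and the invariant factors of ∂_3 are all 1, so H_2 = 0.
  H_3: rank ker ∂_3 − rank ∂_4 = (5 − 4) − 0 = 1, and there is no ∂_4, so H_3 = Z.

H_0 = Z,  H_1 = 0,  H_2 = 0,  H_3 = Z.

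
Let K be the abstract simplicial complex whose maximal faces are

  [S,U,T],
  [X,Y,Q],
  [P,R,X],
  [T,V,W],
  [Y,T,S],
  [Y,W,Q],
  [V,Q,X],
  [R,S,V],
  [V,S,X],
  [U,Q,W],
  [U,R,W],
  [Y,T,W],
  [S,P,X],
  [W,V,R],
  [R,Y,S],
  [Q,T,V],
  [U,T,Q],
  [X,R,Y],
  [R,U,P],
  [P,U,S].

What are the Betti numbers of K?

Fix the vertex order P < Q < R < S < T < U < V < W < X < Y and write every simplex with vertices in increasing order. Then dim K = 2 and the simplices of K are:

  0-simplices (10): P, Q, R, S, T, U, V, W, X, Y
  1-simplices (30): PR, PS, PU, PX, QT, QU, QV, QW, QX, QY, RS, RU, RV, RW, RX, RY, ST, SU, SV, SX, SY, TU, TV, TW, TY, UW, VW, VX, WY, XY
  2-simplices (20): PRU, PRX, PSU, PSX, QTU, QTV, QUW, QVX, QWY, QXY, RSV, RSY, RUW, RVW, RXY, STU, STY, SVX, TVW, TWY

so the chain groups are C_0 ≅ Z^10, C_1 ≅ Z^30, C_2 ≅ Z^20.

∂_1: C_1 → C_0 sends each edge [p,q] (with p < q) to q − p. For instance
  ∂RW = W − R.
This gives a 10×30 integer matrix of rank 9; reducing to Smith normal form yields diagonal entries (1,1,1,1,1,1,1,1,1).

The boundary map ∂_2: C_2 → C_1 acts by ∂[p,q,r] = [q,r] − [p,r] + [p,q]. For instance
  ∂QXY = XY − QY + QX,
  ∂QWY = WY − QY + QW.
This gives a 30×20 integer matrix of rank 20; reducing to Smith normal form yields diagonal entries (1,1,1,1,1,1,1,1,1,1,1,1,1,1,1,1,1,1,1,2).

Now H_k = ker ∂_k / im ∂_{k+1}, so:

  H_0: rank C_0 − rank ∂_1 = 10 − 9 = 1, and the invariant factors of ∂_1 are all 1, so H_0 = Z.
  H_1: rank ker ∂_1 − rank ∂_2 = (30 − 9) − 20 = 1, and ∂_2 has invariant factor 2 > 1, so H_1 = Z ⊕ Z_2.
  H_2: rank ker ∂_2 − rank ∂_3 = (20 − 20) − 0 = 0, and there is no ∂_3, so H_2 = 0.

As a check, the Euler characteristic is 10 − 30 + 20 = 0, which agrees with 1 − 1 + 0 = 0.

Hence the Betti numbers are b_0 = 1, b_1 = 1, b_2 = 0.

b_0 = 1, b_1 = 1, b_2 = 0.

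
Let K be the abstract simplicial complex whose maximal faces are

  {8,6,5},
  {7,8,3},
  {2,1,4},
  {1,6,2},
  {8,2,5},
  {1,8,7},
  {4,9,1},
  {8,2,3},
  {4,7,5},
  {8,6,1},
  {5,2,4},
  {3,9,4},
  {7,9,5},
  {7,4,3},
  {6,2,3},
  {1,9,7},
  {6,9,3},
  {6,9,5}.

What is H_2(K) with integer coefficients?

H_2 = 0.

K has 9 vertices, 27 edges, 18 triangles.
rank ∂_2 = 18, rank ∂_3 = 0 ⇒ b_2 = 18 − 18 − 0 = 0. So H_2 ≅ 0.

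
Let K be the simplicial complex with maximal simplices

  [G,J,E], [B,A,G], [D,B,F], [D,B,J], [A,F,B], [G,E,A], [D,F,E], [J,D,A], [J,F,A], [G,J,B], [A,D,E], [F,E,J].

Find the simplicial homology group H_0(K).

Take the total order A < B < D < E < F < G < J on the vertex set. Then K (dimension 2) consists of the simplices:

  0-simplices (7): A, B, D, E, F, G, J
  1-simplices (18): AB, AD, AE, AF, AG, AJ, BD, BF, BG, BJ, DE, DF, DJ, EF, EG, EJ, FJ, GJ
  2-simplices (12): ABF, ABG, ADE, ADJ, AEG, AFJ, BDF, BDJ, BGJ, DEF, EFJ, EGJ

giving chain groups C_0 ≅ Z^7, C_1 ≅ Z^18, C_2 ≅ Z^12.

Boundary ∂_1: C_1 → C_0 is given by ∂[p,q] = [q] − [p].
As a 7×18 matrix over Z this has rank 6, with invariant factors (1,1,1,1,1,1).

∂_2: C_2 → C_1 acts by ∂[p,q,r] = [q,r] − [p,r] + [p,q]. For instance
  ∂EGJ = GJ − EJ + EG,
  ∂EFJ = FJ − EJ + EF.
The resulting 18×12 matrix has rank 12, and its Smith normal form has invariant factors (1,1,1,1,1,1,1,1,1,1,1,2).

Computing H_k = (kernel of ∂_k) / (image of ∂_{k+1}):

  H_0: rank C_0 − rank ∂_1 = 7 − 6 = 1, and the invariant factors of ∂_1 are all 1, so H_0 ≅ Z.

H_0 ≅ Z.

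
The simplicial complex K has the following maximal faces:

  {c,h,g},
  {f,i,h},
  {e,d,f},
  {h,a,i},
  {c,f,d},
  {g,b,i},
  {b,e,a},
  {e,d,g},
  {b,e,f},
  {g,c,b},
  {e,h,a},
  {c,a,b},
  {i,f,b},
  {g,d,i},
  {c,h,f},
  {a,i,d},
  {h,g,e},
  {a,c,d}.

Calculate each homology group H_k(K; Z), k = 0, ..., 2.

H_0 = Z,  H_1 = Z^2,  H_2 = Z.

We work with the vertex ordering a < b < c < d < e < f < g < h < i. The simplices of K, each written with vertices in increasing order, are:

  0-simplices (9): a, b, c, d, e, f, g, h, i
  1-simplices (27): ab, ac, ad, ae, ah, ai, bc, be, bf, bg, bi, cd, cf, cg, ch, de, df, dg, di, ef, eg, eh, fh, fi, gh, gi, hi
  2-simplices (18): abc, abe, acd, adi, aeh, ahi, bcg, bef, bfi, bgi, cdf, cfh, cgh, def, deg, dgi, egh, fhi

so the chain groups are C_0 ≅ Z^9, C_1 ≅ Z^27, C_2 ≅ Z^18.

The boundary map ∂_1: C_1 → C_0 maps an edge to its endpoints' difference, ∂[p,q] = q − p.
This gives a 9×27 integer matrix of rank 8; reducing to Smith normal form yields diagonal entries (1,1,1,1,1,1,1,1).

Boundary ∂_2: C_2 → C_1 maps a triangle to the signed sum of its edges. For instance
  ∂adi = di − ai + ad,
  ∂bef = ef − bf + be.
This gives a 27×18 integer matrix of rank 17; reducing to Smith normal form yields diagonal entries (1,1,1,1,1,1,1,1,1,1,1,1,1,1,1,1,1).

From H_k ≅ ker(∂_k) / im(∂_{k+1}) we obtain:

  H_0: rank C_0 − rank ∂_1 = 9 − 8 = 1, and the invariant factors of ∂_1 are all 1, so H_0 ≅ Z.
  H_1: rank ker ∂_1 − rank ∂_2 = (27 − 8) − 17 = 2, and the invariant factors of ∂_2 are all 1, so H_1 ≅ Z^2.
  H_2: rank ker ∂_2 − rank ∂_3 = (18 − 17) − 0 = 1, and there is no ∂_3, so H_2 ≅ Z.

As a check, the Euler characteristic is 9 − 27 + 18 = 0, which agrees with 1 − 2 + 1 = 0.
(K is a triangulation of the torus T^2.)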